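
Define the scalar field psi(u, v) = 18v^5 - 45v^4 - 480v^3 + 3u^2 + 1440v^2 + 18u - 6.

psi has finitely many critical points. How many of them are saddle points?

psi separates as a function of u plus a function of v, so ∇psi=0 decouples.
∂psi/∂u = 6(u + 3) = 0 at u ∈ {-3}; ∂psi/∂v = 90v(v - 4)(v - 2)(v + 4) = 0 at v ∈ {-4, 0, 2, 4}.
The Hessian is diagonal: diag(psi_uu, psi_vv). Second derivatives: psi_uu(-3)=6; psi_vv(-4)=-17280, psi_vv(0)=2880, psi_vv(2)=-2160, psi_vv(4)=5760.
Saddle points occur where the two diagonal entries have opposite signs: (-3, -4), (-3, 2). Count: 2.

2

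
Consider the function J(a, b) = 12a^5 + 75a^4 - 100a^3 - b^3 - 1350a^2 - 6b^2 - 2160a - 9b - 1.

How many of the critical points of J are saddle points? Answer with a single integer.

J separates as a function of a plus a function of b, so ∇J=0 decouples.
∂J/∂a = 60(a - 3)(a + 1)(a + 3)(a + 4) = 0 at a ∈ {-4, -3, -1, 3}; ∂J/∂b = -3(b + 1)(b + 3) = 0 at b ∈ {-3, -1}.
The Hessian is diagonal: diag(J_aa, J_bb). Second derivatives: J_aa(-4)=-1260, J_aa(-3)=720, J_aa(-1)=-1440, J_aa(3)=10080; J_bb(-3)=6, J_bb(-1)=-6.
Saddle points occur where the two diagonal entries have opposite signs: (-4, -3), (-3, -1), (-1, -3), (3, -1). Count: 4.

4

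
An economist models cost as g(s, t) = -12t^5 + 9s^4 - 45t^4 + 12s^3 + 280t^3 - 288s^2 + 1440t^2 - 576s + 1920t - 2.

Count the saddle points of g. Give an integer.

6

g separates as a function of s plus a function of t, so ∇g=0 decouples.
∂g/∂s = 36(s - 4)(s + 1)(s + 4) = 0 at s ∈ {-4, -1, 4}; ∂g/∂t = -60(t - 4)(t + 1)(t + 2)(t + 4) = 0 at t ∈ {-4, -2, -1, 4}.
The Hessian is diagonal: diag(g_ss, g_tt). Second derivatives: g_ss(-4)=864, g_ss(-1)=-540, g_ss(4)=1440; g_tt(-4)=2880, g_tt(-2)=-720, g_tt(-1)=900, g_tt(4)=-14400.
Saddle points occur where the two diagonal entries have opposite signs: (-4, -2), (-4, 4), (-1, -4), (-1, -1), (4, -2), (4, 4). Count: 6.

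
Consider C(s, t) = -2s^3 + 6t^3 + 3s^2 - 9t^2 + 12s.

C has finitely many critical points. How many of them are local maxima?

1

C separates as a function of s plus a function of t, so ∇C=0 decouples.
∂C/∂s = -6(s - 2)(s + 1) = 0 at s ∈ {-1, 2}; ∂C/∂t = 18t(t - 1) = 0 at t ∈ {0, 1}.
The Hessian is diagonal: diag(C_ss, C_tt). Second derivatives: C_ss(-1)=18, C_ss(2)=-18; C_tt(0)=-18, C_tt(1)=18.
Local maxima occur where both diagonal entries negative: (2, 0). Count: 1.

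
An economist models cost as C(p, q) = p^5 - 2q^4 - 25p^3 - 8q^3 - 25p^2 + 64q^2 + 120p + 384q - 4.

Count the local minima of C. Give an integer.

2

C separates as a function of p plus a function of q, so ∇C=0 decouples.
∂C/∂p = 5(p - 4)(p - 1)(p + 2)(p + 3) = 0 at p ∈ {-3, -2, 1, 4}; ∂C/∂q = -8(q - 4)(q + 3)(q + 4) = 0 at q ∈ {-4, -3, 4}.
The Hessian is diagonal: diag(C_pp, C_qq). Second derivatives: C_pp(-3)=-140, C_pp(-2)=90, C_pp(1)=-180, C_pp(4)=630; C_qq(-4)=-64, C_qq(-3)=56, C_qq(4)=-448.
Local minima occur where both diagonal entries positive: (-2, -3), (4, -3). Count: 2.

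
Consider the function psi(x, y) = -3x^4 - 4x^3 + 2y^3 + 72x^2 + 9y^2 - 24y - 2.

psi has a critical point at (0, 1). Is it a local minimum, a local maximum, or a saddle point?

local minimum

The mixed partial ∂²psi/∂x∂y is 0, so the Hessian at any point is diag(psi_xx, psi_yy) = diag(12(-3x^2 - 2x + 12), 6(2y + 3)).
At (0, 1): H = diag(144, 30).
Both eigenvalues are positive, so H is positive definite: a local minimum.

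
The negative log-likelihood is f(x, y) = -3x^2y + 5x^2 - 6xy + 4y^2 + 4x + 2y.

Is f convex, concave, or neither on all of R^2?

neither

The term -3x^2y is cubic, so the Hessian is not constant.
∂²f/∂x² = -6y + 10, which takes both signs as y varies (negative for sufficiently large y). A diagonal entry of the Hessian changing sign means the Hessian is neither positive- nor negative-semidefinite on all of R^2.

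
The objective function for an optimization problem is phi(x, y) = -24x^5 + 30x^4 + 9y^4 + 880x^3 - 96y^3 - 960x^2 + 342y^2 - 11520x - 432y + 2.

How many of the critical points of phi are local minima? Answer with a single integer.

4

phi separates as a function of x plus a function of y, so ∇phi=0 decouples.
∂phi/∂x = -120(x - 4)(x - 3)(x + 2)(x + 4) = 0 at x ∈ {-4, -2, 3, 4}; ∂phi/∂y = 36(y - 4)(y - 3)(y - 1) = 0 at y ∈ {1, 3, 4}.
The Hessian is diagonal: diag(phi_xx, phi_yy). Second derivatives: phi_xx(-4)=13440, phi_xx(-2)=-7200, phi_xx(3)=4200, phi_xx(4)=-5760; phi_yy(1)=216, phi_yy(3)=-72, phi_yy(4)=108.
Local minima occur where both diagonal entries positive: (-4, 1), (-4, 4), (3, 1), (3, 4). Count: 4.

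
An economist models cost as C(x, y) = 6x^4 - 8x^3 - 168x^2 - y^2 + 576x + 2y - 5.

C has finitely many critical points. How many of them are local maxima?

1

C separates as a function of x plus a function of y, so ∇C=0 decouples.
∂C/∂x = 24(x - 3)(x - 2)(x + 4) = 0 at x ∈ {-4, 2, 3}; ∂C/∂y = -2(y - 1) = 0 at y ∈ {1}.
The Hessian is diagonal: diag(C_xx, C_yy). Second derivatives: C_xx(-4)=1008, C_xx(2)=-144, C_xx(3)=168; C_yy(1)=-2.
Local maxima occur where both diagonal entries negative: (2, 1). Count: 1.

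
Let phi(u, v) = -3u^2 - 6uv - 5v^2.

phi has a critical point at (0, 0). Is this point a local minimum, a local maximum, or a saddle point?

local maximum

The Hessian of phi is constant: H = [[-6, -6], [-6, -10]].
det(H) = (-6)·(-10) − (-6)² = 24.
det(H) > 0 and tr(H) = -16 < 0, so H is negative definite and the point is a local maximum.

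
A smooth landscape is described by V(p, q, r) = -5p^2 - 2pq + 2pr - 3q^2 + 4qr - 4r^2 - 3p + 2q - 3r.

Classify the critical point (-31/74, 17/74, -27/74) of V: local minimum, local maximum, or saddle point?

The Hessian is constant: H = [[-10, -2, 2], [-2, -6, 4], [2, 4, -8]].
Leading principal minors: Δ₁ = -10, Δ₂ = 56, Δ₃ = -296.
The minors alternate sign starting negative (−, +, −), so H is negative definite: a local maximum.

local maximum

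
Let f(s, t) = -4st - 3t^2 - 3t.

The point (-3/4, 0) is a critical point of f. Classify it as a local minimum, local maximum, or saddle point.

saddle point

The Hessian of f is constant: H = [[0, -4], [-4, -6]].
det(H) = 0·(-6) − (-4)² = -16.
Since det(H) < 0, H is indefinite and the critical point is a saddle point.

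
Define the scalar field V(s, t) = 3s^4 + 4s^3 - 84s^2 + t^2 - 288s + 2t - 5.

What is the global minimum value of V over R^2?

-1478

V(s,t) separates as P(s) + Q(t) − 5, so its minimum is min P + min Q − 5.
P'(s) = 12(s - 4)(s + 2)(s + 3) vanishes at s ∈ {-3, -2, 4}; Q'(t) = 2(t + 1) vanishes at t ∈ {-1}.
Local minima of P (where P''>0): P(-3)=243, P(4)=-1472. Local minima of Q: Q(-1)=-1.
So the global minimum of V is P(4) + Q(-1) − 5 = -1472 − 1 − 5 = -1478, attained at (4, -1).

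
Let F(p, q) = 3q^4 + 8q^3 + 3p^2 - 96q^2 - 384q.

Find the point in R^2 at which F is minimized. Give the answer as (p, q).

F(p,q) separates as A(p) + B(q), so its minimum is min A + min B.
A'(p) = 6p vanishes at p ∈ {0}; B'(q) = 12(q - 4)(q + 2)(q + 4) vanishes at q ∈ {-4, -2, 4}.
Local minima of A (where A''>0): A(0)=0. Local minima of B: B(-4)=256, B(4)=-1792.
So the global minimum of F is A(0) + B(4) = 0 − 1792 = -1792, attained at (0, 4).

(0, 4)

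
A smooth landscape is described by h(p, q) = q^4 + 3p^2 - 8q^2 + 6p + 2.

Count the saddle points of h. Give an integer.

h separates as a function of p plus a function of q, so ∇h=0 decouples.
∂h/∂p = 6(p + 1) = 0 at p ∈ {-1}; ∂h/∂q = 4q(q - 2)(q + 2) = 0 at q ∈ {-2, 0, 2}.
The Hessian is diagonal: diag(h_pp, h_qq). Second derivatives: h_pp(-1)=6; h_qq(-2)=32, h_qq(0)=-16, h_qq(2)=32.
Saddle points occur where the two diagonal entries have opposite signs: (-1, 0). Count: 1.

1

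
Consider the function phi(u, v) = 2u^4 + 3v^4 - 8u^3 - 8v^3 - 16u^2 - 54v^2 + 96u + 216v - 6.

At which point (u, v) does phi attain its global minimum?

phi(u,v) separates as P(u) + Q(v) − 6, so its minimum is min P + min Q − 6.
P'(u) = 8(u - 3)(u - 2)(u + 2) vanishes at u ∈ {-2, 2, 3}; Q'(v) = 12(v - 3)(v - 2)(v + 3) vanishes at v ∈ {-3, 2, 3}.
Local minima of P (where P''>0): P(-2)=-160, P(3)=90. Local minima of Q: Q(-3)=-675, Q(3)=189.
So the global minimum of phi is P(-2) + Q(-3) − 6 = -160 − 675 − 6 = -841, attained at (-2, -3).

(-2, -3)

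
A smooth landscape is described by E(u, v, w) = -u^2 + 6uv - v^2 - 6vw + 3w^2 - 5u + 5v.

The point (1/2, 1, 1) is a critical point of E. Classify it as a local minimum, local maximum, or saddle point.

The Hessian is constant: H = [[-2, 6, 0], [6, -2, -6], [0, -6, 6]].
Leading principal minors: Δ₁ = -2, Δ₂ = -32, Δ₃ = -120.
The minors fit neither the all-positive nor the alternating-sign pattern, so H is indefinite: a saddle point.

saddle point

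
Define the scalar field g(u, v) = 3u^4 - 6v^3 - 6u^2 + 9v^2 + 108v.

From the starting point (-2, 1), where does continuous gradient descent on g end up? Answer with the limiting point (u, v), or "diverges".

(-1, -2)

g is separable, so gradient descent decouples: u follows -∂g/∂u, v follows -∂g/∂v.
∂g/∂u = 12u(u - 1)(u + 1); at u=-2 this is -72, so u increases.
∂g/∂v = -18(v - 3)(v + 2); at v=1 this is 108, so v decreases.
u converges to its nearest critical value -1 (a local min of the u-part); v converges to -2. The iterate converges to (-1, -2).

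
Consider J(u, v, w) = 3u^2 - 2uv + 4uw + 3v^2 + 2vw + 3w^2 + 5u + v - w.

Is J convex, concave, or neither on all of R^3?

J is quadratic, so its Hessian is the constant matrix H = [[6, -2, 4], [-2, 6, 2], [4, 2, 6]].
Leading principal minors: 6, 32, 40.
All positive ⇒ H ≻ 0 ⇒ convex.

convex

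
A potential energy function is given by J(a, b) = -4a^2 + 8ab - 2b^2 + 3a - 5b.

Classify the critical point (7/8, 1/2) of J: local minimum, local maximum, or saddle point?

saddle point

The Hessian of J is constant: H = [[-8, 8], [8, -4]].
det(H) = (-8)·(-4) − 8² = -32.
Since det(H) < 0, H is indefinite and the critical point is a saddle point.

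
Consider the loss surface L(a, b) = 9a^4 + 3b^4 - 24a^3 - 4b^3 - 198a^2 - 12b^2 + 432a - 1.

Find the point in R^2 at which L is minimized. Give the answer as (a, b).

L(a,b) separates as P(a) + Q(b) − 1, so its minimum is min P + min Q − 1.
P'(a) = 36(a - 4)(a - 1)(a + 3) vanishes at a ∈ {-3, 1, 4}; Q'(b) = 12b(b - 2)(b + 1) vanishes at b ∈ {-1, 0, 2}.
Local minima of P (where P''>0): P(-3)=-1701, P(4)=-672. Local minima of Q: Q(-1)=-5, Q(2)=-32.
So the global minimum of L is P(-3) + Q(2) − 1 = -1701 − 32 − 1 = -1734, attained at (-3, 2).

(-3, 2)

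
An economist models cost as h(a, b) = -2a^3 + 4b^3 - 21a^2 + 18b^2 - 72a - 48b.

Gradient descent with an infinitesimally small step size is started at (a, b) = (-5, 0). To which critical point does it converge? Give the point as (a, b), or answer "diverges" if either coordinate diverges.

h is separable, so gradient descent decouples: a follows -∂h/∂a, b follows -∂h/∂b.
∂h/∂a = -6(a + 3)(a + 4); at a=-5 this is -12, so a increases.
∂h/∂b = 12(b - 1)(b + 4); at b=0 this is -48, so b increases.
a converges to its nearest critical value -4 (a local min of the a-part); b converges to 1. The iterate converges to (-4, 1).

(-4, 1)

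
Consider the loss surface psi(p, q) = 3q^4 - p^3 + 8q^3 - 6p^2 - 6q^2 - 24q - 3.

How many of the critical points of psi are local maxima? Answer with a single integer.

psi separates as a function of p plus a function of q, so ∇psi=0 decouples.
∂psi/∂p = -3p(p + 4) = 0 at p ∈ {-4, 0}; ∂psi/∂q = 12(q - 1)(q + 1)(q + 2) = 0 at q ∈ {-2, -1, 1}.
The Hessian is diagonal: diag(psi_pp, psi_qq). Second derivatives: psi_pp(-4)=12, psi_pp(0)=-12; psi_qq(-2)=36, psi_qq(-1)=-24, psi_qq(1)=72.
Local maxima occur where both diagonal entries negative: (0, -1). Count: 1.

1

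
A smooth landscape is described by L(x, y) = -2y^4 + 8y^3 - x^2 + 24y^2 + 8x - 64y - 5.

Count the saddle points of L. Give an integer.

1

L separates as a function of x plus a function of y, so ∇L=0 decouples.
∂L/∂x = -2(x - 4) = 0 at x ∈ {4}; ∂L/∂y = -8(y - 4)(y - 1)(y + 2) = 0 at y ∈ {-2, 1, 4}.
The Hessian is diagonal: diag(L_xx, L_yy). Second derivatives: L_xx(4)=-2; L_yy(-2)=-144, L_yy(1)=72, L_yy(4)=-144.
Saddle points occur where the two diagonal entries have opposite signs: (4, 1). Count: 1.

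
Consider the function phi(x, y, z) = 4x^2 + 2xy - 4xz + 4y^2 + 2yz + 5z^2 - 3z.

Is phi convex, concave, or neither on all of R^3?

convex

phi is quadratic, so its Hessian is the constant matrix H = [[8, 2, -4], [2, 8, 2], [-4, 2, 10]].
Leading principal minors: 8, 60, 408.
All positive ⇒ H ≻ 0 ⇒ convex.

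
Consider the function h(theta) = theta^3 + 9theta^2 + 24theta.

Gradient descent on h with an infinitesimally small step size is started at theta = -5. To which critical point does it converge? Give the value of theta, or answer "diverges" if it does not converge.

diverges

h'(theta) = 3(theta + 2)(theta + 4), so h'(-5) = 9.
Gradient descent moves in the -h' direction, i.e. theta is decreasing.
There is no critical point below theta=-5, and h' keeps the same sign, so the iterate runs off to −∞.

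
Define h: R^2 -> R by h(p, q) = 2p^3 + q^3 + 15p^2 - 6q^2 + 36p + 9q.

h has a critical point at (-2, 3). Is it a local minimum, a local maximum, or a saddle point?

local minimum

The mixed partial ∂²h/∂p∂q is 0, so the Hessian at any point is diag(h_pp, h_qq) = diag(6(2p + 5), 6(q - 2)).
At (-2, 3): H = diag(6, 6).
Both eigenvalues are positive, so H is positive definite: a local minimum.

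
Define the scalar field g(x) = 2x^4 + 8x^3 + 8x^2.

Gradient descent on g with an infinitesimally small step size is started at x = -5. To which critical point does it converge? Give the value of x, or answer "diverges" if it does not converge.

-2

g'(x) = 8x(x + 1)(x + 2), so g'(-5) = -480.
Gradient descent moves in the -g' direction, i.e. x is increasing.
The nearest critical point in that direction is x = -2, where g'' = 16 > 0 (a local minimum). The iterate converges there.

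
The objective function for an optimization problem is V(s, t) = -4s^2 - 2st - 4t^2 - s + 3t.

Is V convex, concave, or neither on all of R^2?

concave

V is quadratic, so its Hessian is the constant matrix H = [[-8, -2], [-2, -8]].
det(H) = 60, tr(H) = -16.
det(H) > 0 and tr(H) < 0, so H is negative definite everywhere: concave.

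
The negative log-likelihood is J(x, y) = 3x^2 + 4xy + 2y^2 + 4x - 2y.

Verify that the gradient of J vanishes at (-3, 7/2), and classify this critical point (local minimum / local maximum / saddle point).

local minimum

∇J = (6x + 4y + 4, 4x + 4y - 2); substituting (-3, 7/2) gives ∇J = (0, 0), so (-3, 7/2) is indeed a critical point.
The Hessian of J is constant: H = [[6, 4], [4, 4]].
det(H) = 6·4 − 4² = 8.
det(H) > 0 and tr(H) = 10 > 0, so H is positive definite and the point is a local minimum.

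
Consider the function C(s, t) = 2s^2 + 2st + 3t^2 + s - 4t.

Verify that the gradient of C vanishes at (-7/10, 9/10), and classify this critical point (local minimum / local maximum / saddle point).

local minimum

∇C = (4s + 2t + 1, 2s + 6t - 4); substituting (-7/10, 9/10) gives ∇C = (0, 0), so (-7/10, 9/10) is indeed a critical point.
The Hessian of C is constant: H = [[4, 2], [2, 6]].
det(H) = 4·6 − 2² = 20.
det(H) > 0 and tr(H) = 10 > 0, so H is positive definite and the point is a local minimum.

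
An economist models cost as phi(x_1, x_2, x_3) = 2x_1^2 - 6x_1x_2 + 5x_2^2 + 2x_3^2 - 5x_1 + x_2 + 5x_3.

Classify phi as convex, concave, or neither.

phi is quadratic, so its Hessian is the constant matrix H = [[4, -6, 0], [-6, 10, 0], [0, 0, 4]].
Leading principal minors: 4, 4, 16.
All positive ⇒ H ≻ 0 ⇒ convex.

convex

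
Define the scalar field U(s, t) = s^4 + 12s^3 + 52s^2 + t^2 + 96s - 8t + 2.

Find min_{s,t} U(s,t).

U(s,t) separates as P(s) + Q(t) + 2, so its minimum is min P + min Q + 2.
P'(s) = 4(s + 2)(s + 3)(s + 4) vanishes at s ∈ {-4, -3, -2}; Q'(t) = 2(t - 4) vanishes at t ∈ {4}.
Local minima of P (where P''>0): P(-4)=-64, P(-2)=-64. Local minima of Q: Q(4)=-16.
So the global minimum of U is P(-4) + Q(4) + 2 = -64 − 16 + 2 = -78, attained at (-4, 4).

-78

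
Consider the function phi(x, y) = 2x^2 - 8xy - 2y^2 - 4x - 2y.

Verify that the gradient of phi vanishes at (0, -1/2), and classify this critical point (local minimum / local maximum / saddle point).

saddle point

∇phi = (4x - 8y - 4, -8x - 4y - 2); substituting (0, -1/2) gives ∇phi = (0, 0), so (0, -1/2) is indeed a critical point.
The Hessian of phi is constant: H = [[4, -8], [-8, -4]].
det(H) = 4·(-4) − (-8)² = -80.
Since det(H) < 0, H is indefinite and the critical point is a saddle point.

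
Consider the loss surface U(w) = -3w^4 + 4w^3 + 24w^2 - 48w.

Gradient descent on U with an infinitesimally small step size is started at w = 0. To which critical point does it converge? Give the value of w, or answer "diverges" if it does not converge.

1

U'(w) = -12(w - 2)(w - 1)(w + 2), so U'(0) = -48.
Gradient descent moves in the -U' direction, i.e. w is increasing.
The nearest critical point in that direction is w = 1, where U'' = 36 > 0 (a local minimum). The iterate converges there.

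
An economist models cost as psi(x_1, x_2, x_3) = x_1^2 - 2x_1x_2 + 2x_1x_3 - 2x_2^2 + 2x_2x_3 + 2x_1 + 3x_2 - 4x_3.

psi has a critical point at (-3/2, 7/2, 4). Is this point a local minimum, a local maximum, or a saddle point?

The Hessian is constant: H = [[2, -2, 2], [-2, -4, 2], [2, 2, 0]].
Leading principal minors: Δ₁ = 2, Δ₂ = -12, Δ₃ = -8.
The minors fit neither the all-positive nor the alternating-sign pattern, so H is indefinite: a saddle point.

saddle point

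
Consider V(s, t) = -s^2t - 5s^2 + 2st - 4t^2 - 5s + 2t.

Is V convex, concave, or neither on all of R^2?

The term -s^2t is cubic, so the Hessian is not constant.
∂²V/∂s² = -2t - 10, which takes both signs as t varies (negative for sufficiently large t). A diagonal entry of the Hessian changing sign means the Hessian is neither positive- nor negative-semidefinite on all of R^2.

neither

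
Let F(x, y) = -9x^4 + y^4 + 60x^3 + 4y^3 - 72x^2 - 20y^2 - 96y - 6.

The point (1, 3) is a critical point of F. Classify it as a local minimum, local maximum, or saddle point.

local minimum

The mixed partial ∂²F/∂x∂y is 0, so the Hessian at any point is diag(F_xx, F_yy) = diag(36(-3x^2 + 10x - 4), 4(3y^2 + 6y - 10)).
At (1, 3): H = diag(108, 140).
Both eigenvalues are positive, so H is positive definite: a local minimum.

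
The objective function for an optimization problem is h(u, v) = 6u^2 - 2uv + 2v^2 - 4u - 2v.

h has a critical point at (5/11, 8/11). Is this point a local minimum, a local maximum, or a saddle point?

The Hessian of h is constant: H = [[12, -2], [-2, 4]].
det(H) = 12·4 − (-2)² = 44.
det(H) > 0 and tr(H) = 16 > 0, so H is positive definite and the point is a local minimum.

local minimum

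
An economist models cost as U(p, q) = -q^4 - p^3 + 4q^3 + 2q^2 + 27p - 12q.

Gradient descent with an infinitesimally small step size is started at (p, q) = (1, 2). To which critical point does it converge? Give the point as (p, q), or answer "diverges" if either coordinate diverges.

(-3, 1)

U is separable, so gradient descent decouples: p follows -∂U/∂p, q follows -∂U/∂q.
∂U/∂p = -3(p - 3)(p + 3); at p=1 this is 24, so p decreases.
∂U/∂q = -4(q - 3)(q - 1)(q + 1); at q=2 this is 12, so q decreases.
p converges to its nearest critical value -3 (a local min of the p-part); q converges to 1. The iterate converges to (-3, 1).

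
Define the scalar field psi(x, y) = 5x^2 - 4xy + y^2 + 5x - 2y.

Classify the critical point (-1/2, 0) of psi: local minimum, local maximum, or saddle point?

local minimum

The Hessian of psi is constant: H = [[10, -4], [-4, 2]].
det(H) = 10·2 − (-4)² = 4.
det(H) > 0 and tr(H) = 12 > 0, so H is positive definite and the point is a local minimum.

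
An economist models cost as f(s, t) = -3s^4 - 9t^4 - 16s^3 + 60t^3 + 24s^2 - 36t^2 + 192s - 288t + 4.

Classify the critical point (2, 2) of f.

saddle point

The mixed partial ∂²f/∂s∂t is 0, so the Hessian at any point is diag(f_ss, f_tt) = diag(12(-3s^2 - 8s + 4), 36(-3t^2 + 10t - 2)).
At (2, 2): H = diag(-288, 216).
The eigenvalues have opposite signs, so H is indefinite: a saddle point.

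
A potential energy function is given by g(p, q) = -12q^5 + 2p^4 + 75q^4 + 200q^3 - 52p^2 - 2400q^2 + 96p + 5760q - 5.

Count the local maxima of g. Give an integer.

g separates as a function of p plus a function of q, so ∇g=0 decouples.
∂g/∂p = 8(p - 3)(p - 1)(p + 4) = 0 at p ∈ {-4, 1, 3}; ∂g/∂q = -60(q - 4)(q - 3)(q - 2)(q + 4) = 0 at q ∈ {-4, 2, 3, 4}.
The Hessian is diagonal: diag(g_pp, g_qq). Second derivatives: g_pp(-4)=280, g_pp(1)=-80, g_pp(3)=112; g_qq(-4)=20160, g_qq(2)=-720, g_qq(3)=420, g_qq(4)=-960.
Local maxima occur where both diagonal entries negative: (1, 2), (1, 4). Count: 2.

2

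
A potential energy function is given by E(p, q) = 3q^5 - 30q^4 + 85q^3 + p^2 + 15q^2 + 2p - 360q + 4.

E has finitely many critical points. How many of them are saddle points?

2

E separates as a function of p plus a function of q, so ∇E=0 decouples.
∂E/∂p = 2(p + 1) = 0 at p ∈ {-1}; ∂E/∂q = 15(q - 4)(q - 3)(q - 2)(q + 1) = 0 at q ∈ {-1, 2, 3, 4}.
The Hessian is diagonal: diag(E_pp, E_qq). Second derivatives: E_pp(-1)=2; E_qq(-1)=-900, E_qq(2)=90, E_qq(3)=-60, E_qq(4)=150.
Saddle points occur where the two diagonal entries have opposite signs: (-1, -1), (-1, 3). Count: 2.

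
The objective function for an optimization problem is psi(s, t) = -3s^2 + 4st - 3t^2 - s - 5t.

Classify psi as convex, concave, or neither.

concave

psi is quadratic, so its Hessian is the constant matrix H = [[-6, 4], [4, -6]].
det(H) = 20, tr(H) = -12.
det(H) > 0 and tr(H) < 0, so H is negative definite everywhere: concave.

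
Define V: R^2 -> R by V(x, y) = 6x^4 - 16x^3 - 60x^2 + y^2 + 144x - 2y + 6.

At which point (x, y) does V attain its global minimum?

(-2, 1)

V(x,y) separates as P(x) + Q(y) + 6, so its minimum is min P + min Q + 6.
P'(x) = 24(x - 3)(x - 1)(x + 2) vanishes at x ∈ {-2, 1, 3}; Q'(y) = 2y - 2 vanishes at y ∈ {1}.
Local minima of P (where P''>0): P(-2)=-304, P(3)=-54. Local minima of Q: Q(1)=-1.
So the global minimum of V is P(-2) + Q(1) + 6 = -304 − 1 + 6 = -299, attained at (-2, 1).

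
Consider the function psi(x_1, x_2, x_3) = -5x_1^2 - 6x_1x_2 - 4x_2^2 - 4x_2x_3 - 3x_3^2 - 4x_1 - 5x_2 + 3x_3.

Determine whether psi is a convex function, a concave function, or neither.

psi is quadratic, so its Hessian is the constant matrix H = [[-10, -6, 0], [-6, -8, -4], [0, -4, -6]].
Leading principal minors: -10, 44, -104.
Signs alternate −, +, − ⇒ H ≺ 0 ⇒ concave.

concave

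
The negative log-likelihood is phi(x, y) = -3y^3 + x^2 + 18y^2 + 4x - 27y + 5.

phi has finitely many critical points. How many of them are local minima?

1

phi separates as a function of x plus a function of y, so ∇phi=0 decouples.
∂phi/∂x = 2(x + 2) = 0 at x ∈ {-2}; ∂phi/∂y = -9(y - 3)(y - 1) = 0 at y ∈ {1, 3}.
The Hessian is diagonal: diag(phi_xx, phi_yy). Second derivatives: phi_xx(-2)=2; phi_yy(1)=18, phi_yy(3)=-18.
Local minima occur where both diagonal entries positive: (-2, 1). Count: 1.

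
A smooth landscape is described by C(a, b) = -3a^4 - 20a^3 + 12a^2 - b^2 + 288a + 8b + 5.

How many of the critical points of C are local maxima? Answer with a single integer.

C separates as a function of a plus a function of b, so ∇C=0 decouples.
∂C/∂a = -12(a - 2)(a + 3)(a + 4) = 0 at a ∈ {-4, -3, 2}; ∂C/∂b = -2(b - 4) = 0 at b ∈ {4}.
The Hessian is diagonal: diag(C_aa, C_bb). Second derivatives: C_aa(-4)=-72, C_aa(-3)=60, C_aa(2)=-360; C_bb(4)=-2.
Local maxima occur where both diagonal entries negative: (-4, 4), (2, 4). Count: 2.

2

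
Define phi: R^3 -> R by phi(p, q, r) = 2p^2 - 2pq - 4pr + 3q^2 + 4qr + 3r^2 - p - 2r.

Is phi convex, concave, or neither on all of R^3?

convex

phi is quadratic, so its Hessian is the constant matrix H = [[4, -2, -4], [-2, 6, 4], [-4, 4, 6]].
Leading principal minors: 4, 20, 24.
All positive ⇒ H ≻ 0 ⇒ convex.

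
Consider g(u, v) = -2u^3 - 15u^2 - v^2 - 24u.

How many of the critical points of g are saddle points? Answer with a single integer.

g separates as a function of u plus a function of v, so ∇g=0 decouples.
∂g/∂u = -6(u + 1)(u + 4) = 0 at u ∈ {-4, -1}; ∂g/∂v = -2v = 0 at v ∈ {0}.
The Hessian is diagonal: diag(g_uu, g_vv). Second derivatives: g_uu(-4)=18, g_uu(-1)=-18; g_vv(0)=-2.
Saddle points occur where the two diagonal entries have opposite signs: (-4, 0). Count: 1.

1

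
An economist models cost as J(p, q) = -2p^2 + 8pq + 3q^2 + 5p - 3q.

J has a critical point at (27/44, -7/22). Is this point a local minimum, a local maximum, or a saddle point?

The Hessian of J is constant: H = [[-4, 8], [8, 6]].
det(H) = (-4)·6 − 8² = -88.
Since det(H) < 0, H is indefinite and the critical point is a saddle point.

saddle point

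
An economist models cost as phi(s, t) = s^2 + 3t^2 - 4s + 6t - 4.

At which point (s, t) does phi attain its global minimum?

phi(s,t) separates as P(s) + Q(t) − 4, so its minimum is min P + min Q − 4.
P'(s) = 2s - 4 vanishes at s ∈ {2}; Q'(t) = 6(t + 1) vanishes at t ∈ {-1}.
Local minima of P (where P''>0): P(2)=-4. Local minima of Q: Q(-1)=-3.
So the global minimum of phi is P(2) + Q(-1) − 4 = -4 − 3 − 4 = -11, attained at (2, -1).

(2, -1)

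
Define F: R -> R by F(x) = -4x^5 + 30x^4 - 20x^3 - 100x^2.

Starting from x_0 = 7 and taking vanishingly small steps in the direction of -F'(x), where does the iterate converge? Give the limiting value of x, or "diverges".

F'(x) = -20x(x - 5)(x - 2)(x + 1), so F'(7) = -11200.
Gradient descent moves in the -F' direction, i.e. x is increasing.
There is no critical point above x=7, and F' keeps the same sign, so the iterate runs off to +∞.

diverges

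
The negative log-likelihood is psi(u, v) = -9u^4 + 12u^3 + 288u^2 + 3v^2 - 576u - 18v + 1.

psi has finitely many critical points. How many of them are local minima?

1

psi separates as a function of u plus a function of v, so ∇psi=0 decouples.
∂psi/∂u = -36(u - 4)(u - 1)(u + 4) = 0 at u ∈ {-4, 1, 4}; ∂psi/∂v = 6(v - 3) = 0 at v ∈ {3}.
The Hessian is diagonal: diag(psi_uu, psi_vv). Second derivatives: psi_uu(-4)=-1440, psi_uu(1)=540, psi_uu(4)=-864; psi_vv(3)=6.
Local minima occur where both diagonal entries positive: (1, 3). Count: 1.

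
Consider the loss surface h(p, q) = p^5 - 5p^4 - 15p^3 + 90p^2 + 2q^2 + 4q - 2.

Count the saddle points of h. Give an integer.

2

h separates as a function of p plus a function of q, so ∇h=0 decouples.
∂h/∂p = 5p(p - 4)(p - 3)(p + 3) = 0 at p ∈ {-3, 0, 3, 4}; ∂h/∂q = 4(q + 1) = 0 at q ∈ {-1}.
The Hessian is diagonal: diag(h_pp, h_qq). Second derivatives: h_pp(-3)=-630, h_pp(0)=180, h_pp(3)=-90, h_pp(4)=140; h_qq(-1)=4.
Saddle points occur where the two diagonal entries have opposite signs: (-3, -1), (3, -1). Count: 2.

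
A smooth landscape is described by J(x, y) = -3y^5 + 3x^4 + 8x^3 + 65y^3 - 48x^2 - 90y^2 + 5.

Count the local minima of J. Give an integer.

J separates as a function of x plus a function of y, so ∇J=0 decouples.
∂J/∂x = 12x(x - 2)(x + 4) = 0 at x ∈ {-4, 0, 2}; ∂J/∂y = -15y(y - 3)(y - 1)(y + 4) = 0 at y ∈ {-4, 0, 1, 3}.
The Hessian is diagonal: diag(J_xx, J_yy). Second derivatives: J_xx(-4)=288, J_xx(0)=-96, J_xx(2)=144; J_yy(-4)=2100, J_yy(0)=-180, J_yy(1)=150, J_yy(3)=-630.
Local minima occur where both diagonal entries positive: (-4, -4), (-4, 1), (2, -4), (2, 1). Count: 4.

4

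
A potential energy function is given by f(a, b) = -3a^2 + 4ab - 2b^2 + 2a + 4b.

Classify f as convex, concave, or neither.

f is quadratic, so its Hessian is the constant matrix H = [[-6, 4], [4, -4]].
det(H) = 8, tr(H) = -10.
det(H) > 0 and tr(H) < 0, so H is negative definite everywhere: concave.

concave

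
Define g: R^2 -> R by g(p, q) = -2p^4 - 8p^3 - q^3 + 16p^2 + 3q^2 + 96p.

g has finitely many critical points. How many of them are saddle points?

3

g separates as a function of p plus a function of q, so ∇g=0 decouples.
∂g/∂p = -8(p - 2)(p + 2)(p + 3) = 0 at p ∈ {-3, -2, 2}; ∂g/∂q = -3q(q - 2) = 0 at q ∈ {0, 2}.
The Hessian is diagonal: diag(g_pp, g_qq). Second derivatives: g_pp(-3)=-40, g_pp(-2)=32, g_pp(2)=-160; g_qq(0)=6, g_qq(2)=-6.
Saddle points occur where the two diagonal entries have opposite signs: (-3, 0), (-2, 2), (2, 0). Count: 3.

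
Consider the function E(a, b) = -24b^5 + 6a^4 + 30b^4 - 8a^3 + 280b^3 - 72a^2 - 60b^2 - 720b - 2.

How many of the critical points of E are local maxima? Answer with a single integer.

E separates as a function of a plus a function of b, so ∇E=0 decouples.
∂E/∂a = 24a(a - 3)(a + 2) = 0 at a ∈ {-2, 0, 3}; ∂E/∂b = -120(b - 3)(b - 1)(b + 1)(b + 2) = 0 at b ∈ {-2, -1, 1, 3}.
The Hessian is diagonal: diag(E_aa, E_bb). Second derivatives: E_aa(-2)=240, E_aa(0)=-144, E_aa(3)=360; E_bb(-2)=1800, E_bb(-1)=-960, E_bb(1)=1440, E_bb(3)=-4800.
Local maxima occur where both diagonal entries negative: (0, -1), (0, 3). Count: 2.

2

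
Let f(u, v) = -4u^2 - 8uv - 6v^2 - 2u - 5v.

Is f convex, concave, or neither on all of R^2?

f is quadratic, so its Hessian is the constant matrix H = [[-8, -8], [-8, -12]].
det(H) = 32, tr(H) = -20.
det(H) > 0 and tr(H) < 0, so H is negative definite everywhere: concave.

concave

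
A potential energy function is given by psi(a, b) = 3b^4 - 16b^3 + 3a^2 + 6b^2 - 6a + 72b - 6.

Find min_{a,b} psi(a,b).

psi(a,b) separates as P(a) + Q(b) − 6, so its minimum is min P + min Q − 6.
P'(a) = 6a - 6 vanishes at a ∈ {1}; Q'(b) = 12(b - 3)(b - 2)(b + 1) vanishes at b ∈ {-1, 2, 3}.
Local minima of P (where P''>0): P(1)=-3. Local minima of Q: Q(-1)=-47, Q(3)=81.
So the global minimum of psi is P(1) + Q(-1) − 6 = -3 − 47 − 6 = -56, attained at (1, -1).

-56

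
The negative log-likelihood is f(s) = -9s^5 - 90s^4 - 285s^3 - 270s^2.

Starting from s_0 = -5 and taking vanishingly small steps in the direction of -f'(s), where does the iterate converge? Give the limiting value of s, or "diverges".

f'(s) = -45s(s + 1)(s + 3)(s + 4), so f'(-5) = -1800.
Gradient descent moves in the -f' direction, i.e. s is increasing.
The nearest critical point in that direction is s = -4, where f'' = 540 > 0 (a local minimum). The iterate converges there.

-4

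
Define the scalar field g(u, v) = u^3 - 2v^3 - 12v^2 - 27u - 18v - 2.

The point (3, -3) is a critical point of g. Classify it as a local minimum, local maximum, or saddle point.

The mixed partial ∂²g/∂u∂v is 0, so the Hessian at any point is diag(g_uu, g_vv) = diag(6u, -12(v + 2)).
At (3, -3): H = diag(18, 12).
Both eigenvalues are positive, so H is positive definite: a local minimum.

local minimum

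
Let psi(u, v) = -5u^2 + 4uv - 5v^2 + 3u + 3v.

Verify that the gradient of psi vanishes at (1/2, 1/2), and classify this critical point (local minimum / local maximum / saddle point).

∇psi = (-10u + 4v + 3, 4u - 10v + 3); substituting (1/2, 1/2) gives ∇psi = (0, 0), so (1/2, 1/2) is indeed a critical point.
The Hessian of psi is constant: H = [[-10, 4], [4, -10]].
det(H) = (-10)·(-10) − 4² = 84.
det(H) > 0 and tr(H) = -20 < 0, so H is negative definite and the point is a local maximum.

local maximum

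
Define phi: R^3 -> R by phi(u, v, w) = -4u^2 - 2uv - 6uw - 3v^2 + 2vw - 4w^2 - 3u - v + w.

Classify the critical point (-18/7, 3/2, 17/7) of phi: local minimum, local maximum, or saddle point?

The Hessian is constant: H = [[-8, -2, -6], [-2, -6, 2], [-6, 2, -8]].
Leading principal minors: Δ₁ = -8, Δ₂ = 44, Δ₃ = -56.
The minors alternate sign starting negative (−, +, −), so H is negative definite: a local maximum.

local maximum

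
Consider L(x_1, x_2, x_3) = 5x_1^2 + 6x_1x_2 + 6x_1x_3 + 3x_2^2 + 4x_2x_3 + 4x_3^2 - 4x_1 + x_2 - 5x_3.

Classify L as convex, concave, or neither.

L is quadratic, so its Hessian is the constant matrix H = [[10, 6, 6], [6, 6, 4], [6, 4, 8]].
Leading principal minors: 10, 24, 104.
All positive ⇒ H ≻ 0 ⇒ convex.

convex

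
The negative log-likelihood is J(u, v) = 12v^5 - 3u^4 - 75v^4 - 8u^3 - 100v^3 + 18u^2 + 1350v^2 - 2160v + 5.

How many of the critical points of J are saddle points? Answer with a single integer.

6

J separates as a function of u plus a function of v, so ∇J=0 decouples.
∂J/∂u = -12u(u - 1)(u + 3) = 0 at u ∈ {-3, 0, 1}; ∂J/∂v = 60(v - 4)(v - 3)(v - 1)(v + 3) = 0 at v ∈ {-3, 1, 3, 4}.
The Hessian is diagonal: diag(J_uu, J_vv). Second derivatives: J_uu(-3)=-144, J_uu(0)=36, J_uu(1)=-48; J_vv(-3)=-10080, J_vv(1)=1440, J_vv(3)=-720, J_vv(4)=1260.
Saddle points occur where the two diagonal entries have opposite signs: (-3, 1), (-3, 4), (0, -3), (0, 3), (1, 1), (1, 4). Count: 6.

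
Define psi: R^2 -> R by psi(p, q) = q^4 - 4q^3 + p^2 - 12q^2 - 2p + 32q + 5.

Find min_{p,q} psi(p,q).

psi(p,q) separates as A(p) + B(q) + 5, so its minimum is min A + min B + 5.
A'(p) = 2p - 2 vanishes at p ∈ {1}; B'(q) = 4(q - 4)(q - 1)(q + 2) vanishes at q ∈ {-2, 1, 4}.
Local minima of A (where A''>0): A(1)=-1. Local minima of B: B(-2)=-64, B(4)=-64.
So the global minimum of psi is A(1) + B(-2) + 5 = -1 − 64 + 5 = -60, attained at (1, -2).

-60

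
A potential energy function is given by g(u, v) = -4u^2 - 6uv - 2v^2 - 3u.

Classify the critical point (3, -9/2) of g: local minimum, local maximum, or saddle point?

The Hessian of g is constant: H = [[-8, -6], [-6, -4]].
det(H) = (-8)·(-4) − (-6)² = -4.
Since det(H) < 0, H is indefinite and the critical point is a saddle point.

saddle point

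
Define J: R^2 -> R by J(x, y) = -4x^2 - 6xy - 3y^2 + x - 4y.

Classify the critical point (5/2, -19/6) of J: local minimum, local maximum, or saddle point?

The Hessian of J is constant: H = [[-8, -6], [-6, -6]].
det(H) = (-8)·(-6) − (-6)² = 12.
det(H) > 0 and tr(H) = -14 < 0, so H is negative definite and the point is a local maximum.

local maximum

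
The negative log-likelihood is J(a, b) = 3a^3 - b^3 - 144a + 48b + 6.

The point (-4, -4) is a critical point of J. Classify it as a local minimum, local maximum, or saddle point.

saddle point

The mixed partial ∂²J/∂a∂b is 0, so the Hessian at any point is diag(J_aa, J_bb) = diag(18a, -6b).
At (-4, -4): H = diag(-72, 24).
The eigenvalues have opposite signs, so H is indefinite: a saddle point.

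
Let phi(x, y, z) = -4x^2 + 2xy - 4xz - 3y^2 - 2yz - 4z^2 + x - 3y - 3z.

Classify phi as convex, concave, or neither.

concave

phi is quadratic, so its Hessian is the constant matrix H = [[-8, 2, -4], [2, -6, -2], [-4, -2, -8]].
Leading principal minors: -8, 44, -192.
Signs alternate −, +, − ⇒ H ≺ 0 ⇒ concave.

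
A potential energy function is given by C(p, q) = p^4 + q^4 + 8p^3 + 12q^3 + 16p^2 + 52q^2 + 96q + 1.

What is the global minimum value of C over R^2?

-63

C(p,q) separates as A(p) + B(q) + 1, so its minimum is min A + min B + 1.
A'(p) = 4p(p + 2)(p + 4) vanishes at p ∈ {-4, -2, 0}; B'(q) = 4(q + 2)(q + 3)(q + 4) vanishes at q ∈ {-4, -3, -2}.
Local minima of A (where A''>0): A(-4)=0, A(0)=0. Local minima of B: B(-4)=-64, B(-2)=-64.
So the global minimum of C is A(-4) + B(-4) + 1 = 0 − 64 + 1 = -63, attained at (-4, -4).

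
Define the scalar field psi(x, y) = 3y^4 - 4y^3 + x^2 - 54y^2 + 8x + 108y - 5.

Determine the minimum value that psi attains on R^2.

psi(x,y) separates as P(x) + Q(y) − 5, so its minimum is min P + min Q − 5.
P'(x) = 2x + 8 vanishes at x ∈ {-4}; Q'(y) = 12(y - 3)(y - 1)(y + 3) vanishes at y ∈ {-3, 1, 3}.
Local minima of P (where P''>0): P(-4)=-16. Local minima of Q: Q(-3)=-459, Q(3)=-27.
So the global minimum of psi is P(-4) + Q(-3) − 5 = -16 − 459 − 5 = -480, attained at (-4, -3).

-480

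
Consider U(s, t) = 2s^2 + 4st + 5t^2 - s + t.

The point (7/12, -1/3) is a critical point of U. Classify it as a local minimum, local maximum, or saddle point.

local minimum

The Hessian of U is constant: H = [[4, 4], [4, 10]].
det(H) = 4·10 − 4² = 24.
det(H) > 0 and tr(H) = 14 > 0, so H is positive definite and the point is a local minimum.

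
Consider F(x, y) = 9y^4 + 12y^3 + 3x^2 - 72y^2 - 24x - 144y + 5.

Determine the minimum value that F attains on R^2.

F(x,y) separates as P(x) + Q(y) + 5, so its minimum is min P + min Q + 5.
P'(x) = 6x - 24 vanishes at x ∈ {4}; Q'(y) = 36(y - 2)(y + 1)(y + 2) vanishes at y ∈ {-2, -1, 2}.
Local minima of P (where P''>0): P(4)=-48. Local minima of Q: Q(-2)=48, Q(2)=-336.
So the global minimum of F is P(4) + Q(2) + 5 = -48 − 336 + 5 = -379, attained at (4, 2).

-379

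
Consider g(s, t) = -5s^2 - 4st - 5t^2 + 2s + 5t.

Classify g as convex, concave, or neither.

g is quadratic, so its Hessian is the constant matrix H = [[-10, -4], [-4, -10]].
det(H) = 84, tr(H) = -20.
det(H) > 0 and tr(H) < 0, so H is negative definite everywhere: concave.

concave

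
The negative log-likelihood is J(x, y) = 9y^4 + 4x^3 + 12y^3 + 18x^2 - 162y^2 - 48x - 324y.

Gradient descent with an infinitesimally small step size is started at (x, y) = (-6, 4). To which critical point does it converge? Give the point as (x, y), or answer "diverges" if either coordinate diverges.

J is separable, so gradient descent decouples: x follows -∂J/∂x, y follows -∂J/∂y.
∂J/∂x = 12(x - 1)(x + 4); at x=-6 this is 168, so x decreases.
∂J/∂y = 36(y - 3)(y + 1)(y + 3); at y=4 this is 1260, so y decreases.
The x-coordinate has no critical point in that direction and runs off to infinity.

diverges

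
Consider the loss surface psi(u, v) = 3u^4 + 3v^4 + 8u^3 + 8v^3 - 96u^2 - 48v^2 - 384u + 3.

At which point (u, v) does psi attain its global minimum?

psi(u,v) separates as P(u) + Q(v) + 3, so its minimum is min P + min Q + 3.
P'(u) = 12(u - 4)(u + 2)(u + 4) vanishes at u ∈ {-4, -2, 4}; Q'(v) = 12v(v - 2)(v + 4) vanishes at v ∈ {-4, 0, 2}.
Local minima of P (where P''>0): P(-4)=256, P(4)=-1792. Local minima of Q: Q(-4)=-512, Q(2)=-80.
So the global minimum of psi is P(4) + Q(-4) + 3 = -1792 − 512 + 3 = -2301, attained at (4, -4).

(4, -4)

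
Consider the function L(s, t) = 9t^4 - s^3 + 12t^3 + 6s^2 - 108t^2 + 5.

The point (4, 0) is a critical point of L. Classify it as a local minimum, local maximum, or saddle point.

The mixed partial ∂²L/∂s∂t is 0, so the Hessian at any point is diag(L_ss, L_tt) = diag(6(-s + 2), 36(3t^2 + 2t - 6)).
At (4, 0): H = diag(-12, -216).
Both eigenvalues are negative, so H is negative definite: a local maximum.

local maximum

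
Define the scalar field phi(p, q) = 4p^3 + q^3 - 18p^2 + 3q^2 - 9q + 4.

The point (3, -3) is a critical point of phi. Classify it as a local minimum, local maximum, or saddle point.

saddle point

The mixed partial ∂²phi/∂p∂q is 0, so the Hessian at any point is diag(phi_pp, phi_qq) = diag(12(2p - 3), 6(q + 1)).
At (3, -3): H = diag(36, -12).
The eigenvalues have opposite signs, so H is indefinite: a saddle point.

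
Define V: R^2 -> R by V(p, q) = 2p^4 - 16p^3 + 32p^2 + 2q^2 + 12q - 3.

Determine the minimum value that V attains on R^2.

V(p,q) separates as A(p) + B(q) − 3, so its minimum is min A + min B − 3.
A'(p) = 8p(p - 4)(p - 2) vanishes at p ∈ {0, 2, 4}; B'(q) = 4q + 12 vanishes at q ∈ {-3}.
Local minima of A (where A''>0): A(0)=0, A(4)=0. Local minima of B: B(-3)=-18.
So the global minimum of V is A(0) + B(-3) − 3 = 0 − 18 − 3 = -21, attained at (0, -3).

-21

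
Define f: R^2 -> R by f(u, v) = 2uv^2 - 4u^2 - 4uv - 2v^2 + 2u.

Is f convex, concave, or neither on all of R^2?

neither

The term 2uv^2 is cubic, so the Hessian is not constant.
∂²f/∂v² = 4u - 4, which takes both signs as u varies (negative for sufficiently negative u). A diagonal entry of the Hessian changing sign means the Hessian is neither positive- nor negative-semidefinite on all of R^2.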